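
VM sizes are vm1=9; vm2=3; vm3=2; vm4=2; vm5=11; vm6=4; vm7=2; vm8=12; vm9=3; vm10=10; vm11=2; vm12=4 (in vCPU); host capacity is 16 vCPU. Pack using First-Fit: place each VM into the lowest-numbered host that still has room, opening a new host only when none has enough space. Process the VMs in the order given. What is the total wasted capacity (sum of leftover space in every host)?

vm1 (9 vCPU) → host 1 (remaining 7 vCPU)
vm2 (3 vCPU) → host 1 (remaining 4 vCPU)
vm3 (2 vCPU) → host 1 (remaining 2 vCPU)
vm4 (2 vCPU) → host 1 (remaining 0 vCPU)
vm5 (11 vCPU) → host 2 (remaining 5 vCPU)
vm6 (4 vCPU) → host 2 (remaining 1 vCPU)
vm7 (2 vCPU) → host 3 (remaining 14 vCPU)
vm8 (12 vCPU) → host 3 (remaining 2 vCPU)
vm9 (3 vCPU) → host 4 (remaining 13 vCPU)
vm10 (10 vCPU) → host 4 (remaining 3 vCPU)
vm11 (2 vCPU) → host 3 (remaining 0 vCPU)
vm12 (4 vCPU) → host 5 (remaining 12 vCPU)
5 hosts × 16 vCPU = 80 vCPU; used 64 vCPU; unused 16 vCPU.

16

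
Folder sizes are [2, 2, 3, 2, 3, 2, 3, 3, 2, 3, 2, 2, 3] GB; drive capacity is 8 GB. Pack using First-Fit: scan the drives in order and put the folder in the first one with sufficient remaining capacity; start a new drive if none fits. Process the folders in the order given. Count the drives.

5

drive 1: place 2 GB, 6 GB left
drive 1: place 2 GB, 4 GB left
drive 1: place 3 GB, 1 GB left
drive 2: place 2 GB, 6 GB left
drive 2: place 3 GB, 3 GB left
drive 2: place 2 GB, 1 GB left
drive 3: place 3 GB, 5 GB left
drive 3: place 3 GB, 2 GB left
drive 3: place 2 GB, 0 GB left
drive 4: place 3 GB, 5 GB left
drive 4: place 2 GB, 3 GB left
drive 4: place 2 GB, 1 GB left
drive 5: place 3 GB, 5 GB left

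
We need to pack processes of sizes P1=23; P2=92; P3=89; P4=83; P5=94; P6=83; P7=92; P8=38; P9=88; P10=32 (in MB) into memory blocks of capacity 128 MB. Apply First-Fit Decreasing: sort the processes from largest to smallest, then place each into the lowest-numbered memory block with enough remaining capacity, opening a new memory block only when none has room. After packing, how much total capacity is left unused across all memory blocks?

182

Sorted descending: 94, 92, 92, 89, 88, 83, 83, 38, 32, 23.
94 MB → memory block 1 (remaining 34 MB)
92 MB → memory block 2 (remaining 36 MB)
92 MB → memory block 3 (remaining 36 MB)
89 MB → memory block 4 (remaining 39 MB)
88 MB → memory block 5 (remaining 40 MB)
83 MB → memory block 6 (remaining 45 MB)
83 MB → memory block 7 (remaining 45 MB)
38 MB → memory block 4 (remaining 1 MB)
32 MB → memory block 1 (remaining 2 MB)
23 MB → memory block 2 (remaining 13 MB)
7 memory blocks × 128 MB = 896 MB; used 714 MB; unused 182 MB.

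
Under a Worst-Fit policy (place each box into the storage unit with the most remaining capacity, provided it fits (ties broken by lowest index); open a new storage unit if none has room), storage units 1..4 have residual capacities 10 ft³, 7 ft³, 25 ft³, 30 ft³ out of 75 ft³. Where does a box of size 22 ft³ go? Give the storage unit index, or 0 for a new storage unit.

Storage units with room: storage unit 3 (25 ft³), storage unit 4 (30 ft³).
Most room is storage unit 4 with 30 ft³ free.

4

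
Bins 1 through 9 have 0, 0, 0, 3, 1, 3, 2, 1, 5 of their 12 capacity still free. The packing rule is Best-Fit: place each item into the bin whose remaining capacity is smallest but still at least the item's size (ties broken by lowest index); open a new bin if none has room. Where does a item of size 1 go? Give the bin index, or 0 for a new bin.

Bins with room: bin 4 (3), bin 5 (1), bin 6 (3), bin 7 (2), bin 8 (1), bin 9 (5).
Tightest fit is bin 5 with 1 free.

5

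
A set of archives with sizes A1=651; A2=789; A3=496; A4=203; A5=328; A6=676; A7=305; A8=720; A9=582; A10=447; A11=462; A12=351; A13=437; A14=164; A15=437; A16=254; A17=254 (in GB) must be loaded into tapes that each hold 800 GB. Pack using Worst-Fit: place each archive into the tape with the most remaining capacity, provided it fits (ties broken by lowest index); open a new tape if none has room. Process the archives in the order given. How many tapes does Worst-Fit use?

A1 (651 GB) → tape 1 (remaining 149 GB)
A2 (789 GB) → tape 2 (remaining 11 GB)
A3 (496 GB) → tape 3 (remaining 304 GB)
A4 (203 GB) → tape 3 (remaining 101 GB)
A5 (328 GB) → tape 4 (remaining 472 GB)
A6 (676 GB) → tape 5 (remaining 124 GB)
A7 (305 GB) → tape 4 (remaining 167 GB)
A8 (720 GB) → tape 6 (remaining 80 GB)
A9 (582 GB) → tape 7 (remaining 218 GB)
A10 (447 GB) → tape 8 (remaining 353 GB)
A11 (462 GB) → tape 9 (remaining 338 GB)
A12 (351 GB) → tape 8 (remaining 2 GB)
A13 (437 GB) → tape 10 (remaining 363 GB)
A14 (164 GB) → tape 10 (remaining 199 GB)
A15 (437 GB) → tape 11 (remaining 363 GB)
A16 (254 GB) → tape 11 (remaining 109 GB)
A17 (254 GB) → tape 9 (remaining 84 GB)
Final tapes: [651] [789] [496,203] [328,305] [676] [720] [582] [447,351] [462,254] [437,164] [437,254].

11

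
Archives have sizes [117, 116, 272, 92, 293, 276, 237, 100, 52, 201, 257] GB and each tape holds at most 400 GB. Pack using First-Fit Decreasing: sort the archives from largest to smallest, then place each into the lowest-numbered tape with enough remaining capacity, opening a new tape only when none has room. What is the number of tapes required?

6 tapes

Sorted descending: 293, 276, 272, 257, 237, 201, 117, 116, 100, 92, 52.
293 GB → tape 1 (remaining 107 GB)
276 GB → tape 2 (remaining 124 GB)
272 GB → tape 3 (remaining 128 GB)
257 GB → tape 4 (remaining 143 GB)
237 GB → tape 5 (remaining 163 GB)
201 GB → tape 6 (remaining 199 GB)
117 GB → tape 2 (remaining 7 GB)
116 GB → tape 3 (remaining 12 GB)
100 GB → tape 1 (remaining 7 GB)
92 GB → tape 4 (remaining 51 GB)
52 GB → tape 5 (remaining 111 GB)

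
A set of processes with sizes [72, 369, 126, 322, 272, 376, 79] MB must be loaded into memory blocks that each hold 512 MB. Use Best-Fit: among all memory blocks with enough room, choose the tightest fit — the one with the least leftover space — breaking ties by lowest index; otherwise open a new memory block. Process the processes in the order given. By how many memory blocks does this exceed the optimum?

0

Best-Fit: [72,369] [126,322] [272] [376,79] → 4 memory blocks.
Total size 1616 MB; any packing needs at least ⌈1616/512⌉ = 4 memory blocks.
So 4 is already optimal.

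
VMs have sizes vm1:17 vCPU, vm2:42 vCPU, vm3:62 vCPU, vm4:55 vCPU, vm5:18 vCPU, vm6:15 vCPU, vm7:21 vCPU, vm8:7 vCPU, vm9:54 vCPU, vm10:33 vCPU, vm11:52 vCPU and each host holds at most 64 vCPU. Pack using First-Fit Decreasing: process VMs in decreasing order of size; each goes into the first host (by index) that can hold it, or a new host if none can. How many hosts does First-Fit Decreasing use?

Sorted descending: 62, 55, 54, 52, 42, 33, 21, 18, 17, 15, 7.
host 1: place 62 vCPU, 2 vCPU left
host 2: place 55 vCPU, 9 vCPU left
host 3: place 54 vCPU, 10 vCPU left
host 4: place 52 vCPU, 12 vCPU left
host 5: place 42 vCPU, 22 vCPU left
host 6: place 33 vCPU, 31 vCPU left
host 5: place 21 vCPU, 1 vCPU left
host 6: place 18 vCPU, 13 vCPU left
host 7: place 17 vCPU, 47 vCPU left
host 7: place 15 vCPU, 32 vCPU left
host 2: place 7 vCPU, 2 vCPU left
Final hosts: [62] [55,7] [54] [52] [42,21] [33,18] [17,15].

7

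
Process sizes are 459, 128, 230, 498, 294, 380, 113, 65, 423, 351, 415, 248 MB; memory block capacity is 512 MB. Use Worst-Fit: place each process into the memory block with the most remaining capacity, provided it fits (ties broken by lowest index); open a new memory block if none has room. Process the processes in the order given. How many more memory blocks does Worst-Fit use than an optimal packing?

Worst-Fit: [459] [128,230,65] [498] [294,113] [380] [423] [351] [415] [248] → 9 memory blocks.
Total size 3604 MB; any packing needs at least ⌈3604/512⌉ = 8 memory blocks.
An optimal packing achieves that bound: [498] [459] [423,65] [415] [380,128] [351,113] [294] [248,230] → 8 memory blocks.
Excess: 9 − 8 = 1.

1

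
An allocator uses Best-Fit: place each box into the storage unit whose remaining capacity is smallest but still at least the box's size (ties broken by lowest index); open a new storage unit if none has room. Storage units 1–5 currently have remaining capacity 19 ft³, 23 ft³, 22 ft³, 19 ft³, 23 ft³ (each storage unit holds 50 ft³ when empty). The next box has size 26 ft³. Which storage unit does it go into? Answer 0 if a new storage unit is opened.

0

No storage unit has ≥ 26 ft³ free, so a new storage unit is opened.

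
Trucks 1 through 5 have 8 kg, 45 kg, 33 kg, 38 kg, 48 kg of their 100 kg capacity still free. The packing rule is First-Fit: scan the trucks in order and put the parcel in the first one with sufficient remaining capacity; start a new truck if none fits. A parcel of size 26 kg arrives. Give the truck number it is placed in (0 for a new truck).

2

Trucks with room: truck 2 (45 kg), truck 3 (33 kg), truck 4 (38 kg), truck 5 (48 kg).
The first with room is truck 2.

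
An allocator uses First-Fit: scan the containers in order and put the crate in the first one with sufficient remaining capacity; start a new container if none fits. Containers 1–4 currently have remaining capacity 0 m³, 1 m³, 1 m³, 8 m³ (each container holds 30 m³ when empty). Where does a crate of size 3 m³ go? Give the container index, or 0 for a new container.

4

Containers with room: container 4 (8 m³).
The first with room is container 4.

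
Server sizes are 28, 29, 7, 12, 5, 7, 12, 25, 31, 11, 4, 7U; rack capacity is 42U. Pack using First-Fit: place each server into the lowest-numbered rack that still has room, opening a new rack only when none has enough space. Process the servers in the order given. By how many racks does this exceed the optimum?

First-Fit: [28,7,5] [29,12] [7,12,11,4,7] [25] [31] → 5 racks.
Total size 178U; any packing needs at least ⌈178/42⌉ = 5 racks.
So 5 is already optimal.

0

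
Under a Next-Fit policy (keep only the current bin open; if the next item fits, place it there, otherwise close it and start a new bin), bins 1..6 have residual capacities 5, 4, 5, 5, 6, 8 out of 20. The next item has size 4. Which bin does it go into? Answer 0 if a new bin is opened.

Next-Fit only looks at bin 6, which has 8 free.
4 fits there.

6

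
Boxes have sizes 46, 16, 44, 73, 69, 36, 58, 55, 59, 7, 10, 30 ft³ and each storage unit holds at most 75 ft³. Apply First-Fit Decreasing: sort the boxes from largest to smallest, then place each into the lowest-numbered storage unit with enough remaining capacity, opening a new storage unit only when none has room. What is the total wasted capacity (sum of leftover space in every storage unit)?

Sorted descending: 73, 69, 59, 58, 55, 46, 44, 36, 30, 16, 10, 7.
73 ft³ → storage unit 1 (remaining 2 ft³)
69 ft³ → storage unit 2 (remaining 6 ft³)
59 ft³ → storage unit 3 (remaining 16 ft³)
58 ft³ → storage unit 4 (remaining 17 ft³)
55 ft³ → storage unit 5 (remaining 20 ft³)
46 ft³ → storage unit 6 (remaining 29 ft³)
44 ft³ → storage unit 7 (remaining 31 ft³)
36 ft³ → storage unit 8 (remaining 39 ft³)
30 ft³ → storage unit 7 (remaining 1 ft³)
16 ft³ → storage unit 3 (remaining 0 ft³)
10 ft³ → storage unit 4 (remaining 7 ft³)
7 ft³ → storage unit 4 (remaining 0 ft³)
8 storage units × 75 ft³ = 600 ft³; used 503 ft³; unused 97 ft³.

97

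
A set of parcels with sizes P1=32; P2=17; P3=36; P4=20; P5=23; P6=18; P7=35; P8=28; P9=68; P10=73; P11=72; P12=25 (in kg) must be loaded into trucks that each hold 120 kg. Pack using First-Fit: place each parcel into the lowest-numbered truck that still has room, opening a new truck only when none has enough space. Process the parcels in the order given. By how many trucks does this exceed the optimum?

First-Fit: [32,17,36,20] [23,18,35,28] [68,25] [73] [72] → 5 trucks.
Total size 447 kg; any packing needs at least ⌈447/120⌉ = 4 trucks.
An optimal packing achieves that bound: [73,36] [72,35] [68,32,20] [28,25,23,18,17] → 4 trucks.
Excess: 5 − 4 = 1.

1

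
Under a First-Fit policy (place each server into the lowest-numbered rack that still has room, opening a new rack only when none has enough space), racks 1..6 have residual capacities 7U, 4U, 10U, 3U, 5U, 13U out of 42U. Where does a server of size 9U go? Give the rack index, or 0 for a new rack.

Racks with room: rack 3 (10U), rack 6 (13U).
The first with room is rack 3.

3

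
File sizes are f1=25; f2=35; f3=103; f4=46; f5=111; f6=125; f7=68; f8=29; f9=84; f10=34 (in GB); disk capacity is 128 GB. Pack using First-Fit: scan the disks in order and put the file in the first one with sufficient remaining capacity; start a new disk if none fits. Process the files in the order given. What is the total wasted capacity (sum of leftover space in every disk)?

108

Put f1 (25 GB) in disk 1; 103 GB remain.
Put f2 (35 GB) in disk 1; 68 GB remain.
Put f3 (103 GB) in disk 2; 25 GB remain.
Put f4 (46 GB) in disk 1; 22 GB remain.
Put f5 (111 GB) in disk 3; 17 GB remain.
Put f6 (125 GB) in disk 4; 3 GB remain.
Put f7 (68 GB) in disk 5; 60 GB remain.
Put f8 (29 GB) in disk 5; 31 GB remain.
Put f9 (84 GB) in disk 6; 44 GB remain.
Put f10 (34 GB) in disk 6; 10 GB remain.
6 disks × 128 GB = 768 GB; used 660 GB; unused 108 GB.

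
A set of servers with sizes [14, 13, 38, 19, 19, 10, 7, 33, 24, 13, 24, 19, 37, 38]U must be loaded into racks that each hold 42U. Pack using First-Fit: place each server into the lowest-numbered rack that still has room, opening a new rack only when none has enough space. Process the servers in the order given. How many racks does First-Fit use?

9

14U → rack 1 (remaining 28U)
13U → rack 1 (remaining 15U)
38U → rack 2 (remaining 4U)
19U → rack 3 (remaining 23U)
19U → rack 3 (remaining 4U)
10U → rack 1 (remaining 5U)
7U → rack 4 (remaining 35U)
33U → rack 4 (remaining 2U)
24U → rack 5 (remaining 18U)
13U → rack 5 (remaining 5U)
24U → rack 6 (remaining 18U)
19U → rack 7 (remaining 23U)
37U → rack 8 (remaining 5U)
38U → rack 9 (remaining 4U)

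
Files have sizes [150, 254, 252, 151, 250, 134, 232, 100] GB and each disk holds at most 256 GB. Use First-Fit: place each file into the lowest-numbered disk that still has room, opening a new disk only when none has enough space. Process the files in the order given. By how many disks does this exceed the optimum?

First-Fit: [150,100] [254] [252] [151] [250] [134] [232] → 7 disks.
7 files exceed 128 GB (half the capacity), and no two of those can share a disk, so at least 7 disks are needed.
So 7 is already optimal.

0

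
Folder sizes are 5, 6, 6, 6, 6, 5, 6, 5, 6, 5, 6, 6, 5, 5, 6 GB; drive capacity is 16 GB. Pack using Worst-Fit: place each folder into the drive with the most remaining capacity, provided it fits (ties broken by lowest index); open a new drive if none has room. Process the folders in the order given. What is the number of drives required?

drive 1: place 5 GB, 11 GB left
drive 1: place 6 GB, 5 GB left
drive 2: place 6 GB, 10 GB left
drive 2: place 6 GB, 4 GB left
drive 3: place 6 GB, 10 GB left
drive 3: place 5 GB, 5 GB left
drive 4: place 6 GB, 10 GB left
drive 4: place 5 GB, 5 GB left
drive 5: place 6 GB, 10 GB left
drive 5: place 5 GB, 5 GB left
drive 6: place 6 GB, 10 GB left
drive 6: place 6 GB, 4 GB left
drive 1: place 5 GB, 0 GB left
drive 3: place 5 GB, 0 GB left
drive 7: place 6 GB, 10 GB left
Final drives: [5,6,5] [6,6] [6,5,5] [6,5] [6,5] [6,6] [6].

7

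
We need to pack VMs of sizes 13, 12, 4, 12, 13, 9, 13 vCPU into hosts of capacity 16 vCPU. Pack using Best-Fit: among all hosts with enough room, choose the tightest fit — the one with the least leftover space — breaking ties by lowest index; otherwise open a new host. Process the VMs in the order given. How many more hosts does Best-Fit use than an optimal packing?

Best-Fit: [13] [12,4] [12] [13] [9] [13] → 6 hosts.
6 VMs exceed 8 vCPU (half the capacity), and no two of those can share a host, so at least 6 hosts are needed.
So 6 is already optimal.

0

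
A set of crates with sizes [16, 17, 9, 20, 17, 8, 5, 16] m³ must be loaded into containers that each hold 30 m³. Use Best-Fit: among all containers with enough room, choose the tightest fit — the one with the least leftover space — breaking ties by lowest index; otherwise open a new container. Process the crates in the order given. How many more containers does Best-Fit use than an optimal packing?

Best-Fit: [16] [17,9] [20,8] [17,5] [16] → 5 containers.
5 crates exceed 15 m³ (half the capacity), and no two of those can share a container, so at least 5 containers are needed.
So 5 is already optimal.

0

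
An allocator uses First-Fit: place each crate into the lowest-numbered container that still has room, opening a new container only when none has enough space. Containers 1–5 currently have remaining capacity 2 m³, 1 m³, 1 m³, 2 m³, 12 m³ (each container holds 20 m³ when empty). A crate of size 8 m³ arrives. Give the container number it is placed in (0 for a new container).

Containers with room: container 5 (12 m³).
The first with room is container 5.

5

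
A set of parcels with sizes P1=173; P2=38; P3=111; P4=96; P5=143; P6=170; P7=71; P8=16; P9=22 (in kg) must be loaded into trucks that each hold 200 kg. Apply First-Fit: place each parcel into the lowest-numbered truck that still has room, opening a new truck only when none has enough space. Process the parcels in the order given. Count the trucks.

truck 1: place P1 (173 kg), 27 kg left
truck 2: place P2 (38 kg), 162 kg left
truck 2: place P3 (111 kg), 51 kg left
truck 3: place P4 (96 kg), 104 kg left
truck 4: place P5 (143 kg), 57 kg left
truck 5: place P6 (170 kg), 30 kg left
truck 3: place P7 (71 kg), 33 kg left
truck 1: place P8 (16 kg), 11 kg left
truck 2: place P9 (22 kg), 29 kg left
Final trucks: [173,16] [38,111,22] [96,71] [143] [170].

5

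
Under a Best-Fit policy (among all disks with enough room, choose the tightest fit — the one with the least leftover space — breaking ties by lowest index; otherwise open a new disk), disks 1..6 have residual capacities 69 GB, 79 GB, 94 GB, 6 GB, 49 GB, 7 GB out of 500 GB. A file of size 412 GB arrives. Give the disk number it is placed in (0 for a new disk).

No disk has ≥ 412 GB free, so a new disk is opened.

0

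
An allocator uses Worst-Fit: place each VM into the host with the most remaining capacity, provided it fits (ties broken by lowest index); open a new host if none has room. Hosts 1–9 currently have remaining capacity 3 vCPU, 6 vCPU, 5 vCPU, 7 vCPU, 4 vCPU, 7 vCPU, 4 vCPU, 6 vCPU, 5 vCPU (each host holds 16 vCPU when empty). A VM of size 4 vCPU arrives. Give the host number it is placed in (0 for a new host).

Hosts with room: host 2 (6 vCPU), host 3 (5 vCPU), host 4 (7 vCPU), host 5 (4 vCPU), host 6 (7 vCPU), host 7 (4 vCPU), host 8 (6 vCPU), host 9 (5 vCPU).
Most room is host 4 with 7 vCPU free.

4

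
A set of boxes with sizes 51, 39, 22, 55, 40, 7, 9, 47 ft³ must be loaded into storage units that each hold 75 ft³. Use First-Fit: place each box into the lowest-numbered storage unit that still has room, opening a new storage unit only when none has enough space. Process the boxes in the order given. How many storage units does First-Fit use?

51 ft³ → storage unit 1 (remaining 24 ft³)
39 ft³ → storage unit 2 (remaining 36 ft³)
22 ft³ → storage unit 1 (remaining 2 ft³)
55 ft³ → storage unit 3 (remaining 20 ft³)
40 ft³ → storage unit 4 (remaining 35 ft³)
7 ft³ → storage unit 2 (remaining 29 ft³)
9 ft³ → storage unit 2 (remaining 20 ft³)
47 ft³ → storage unit 5 (remaining 28 ft³)
Final storage units: [51,22] [39,7,9] [55] [40] [47].

5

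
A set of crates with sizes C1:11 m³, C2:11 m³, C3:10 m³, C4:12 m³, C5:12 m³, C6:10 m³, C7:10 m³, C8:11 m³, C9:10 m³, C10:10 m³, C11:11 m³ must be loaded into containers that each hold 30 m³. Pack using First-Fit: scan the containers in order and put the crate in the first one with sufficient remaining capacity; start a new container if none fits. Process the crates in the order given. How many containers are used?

C1 (11 m³) → container 1 (remaining 19 m³)
C2 (11 m³) → container 1 (remaining 8 m³)
C3 (10 m³) → container 2 (remaining 20 m³)
C4 (12 m³) → container 2 (remaining 8 m³)
C5 (12 m³) → container 3 (remaining 18 m³)
C6 (10 m³) → container 3 (remaining 8 m³)
C7 (10 m³) → container 4 (remaining 20 m³)
C8 (11 m³) → container 4 (remaining 9 m³)
C9 (10 m³) → container 5 (remaining 20 m³)
C10 (10 m³) → container 5 (remaining 10 m³)
C11 (11 m³) → container 6 (remaining 19 m³)
Final containers: [11,11] [10,12] [12,10] [10,11] [10,10] [11].

6 containers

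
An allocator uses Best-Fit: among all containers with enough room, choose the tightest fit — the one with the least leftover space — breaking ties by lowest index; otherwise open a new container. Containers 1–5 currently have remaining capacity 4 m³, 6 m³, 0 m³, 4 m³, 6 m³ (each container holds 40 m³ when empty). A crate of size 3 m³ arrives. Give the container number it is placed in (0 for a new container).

1

Containers with room: container 1 (4 m³), container 2 (6 m³), container 4 (4 m³), container 5 (6 m³).
Tightest fit is container 1 with 4 m³ free.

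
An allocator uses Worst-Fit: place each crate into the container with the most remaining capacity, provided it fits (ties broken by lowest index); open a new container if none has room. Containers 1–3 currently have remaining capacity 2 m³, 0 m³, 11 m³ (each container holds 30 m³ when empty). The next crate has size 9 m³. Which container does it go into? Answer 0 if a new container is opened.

Containers with room: container 3 (11 m³).
Most room is container 3 with 11 m³ free.

3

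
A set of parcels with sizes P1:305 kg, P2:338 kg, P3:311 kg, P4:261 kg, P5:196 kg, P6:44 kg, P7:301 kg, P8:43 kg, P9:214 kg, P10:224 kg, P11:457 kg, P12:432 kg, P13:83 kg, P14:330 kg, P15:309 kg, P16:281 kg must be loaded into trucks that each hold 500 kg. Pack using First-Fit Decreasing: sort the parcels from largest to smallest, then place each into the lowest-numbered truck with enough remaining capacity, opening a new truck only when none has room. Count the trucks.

10 trucks

Sorted descending: 457, 432, 338, 330, 311, 309, 305, 301, 281, 261, 224, 214, 196, 83, 44, 43.
457 kg → truck 1 (remaining 43 kg)
432 kg → truck 2 (remaining 68 kg)
338 kg → truck 3 (remaining 162 kg)
330 kg → truck 4 (remaining 170 kg)
311 kg → truck 5 (remaining 189 kg)
309 kg → truck 6 (remaining 191 kg)
305 kg → truck 7 (remaining 195 kg)
301 kg → truck 8 (remaining 199 kg)
281 kg → truck 9 (remaining 219 kg)
261 kg → truck 10 (remaining 239 kg)
224 kg → truck 10 (remaining 15 kg)
214 kg → truck 9 (remaining 5 kg)
196 kg → truck 8 (remaining 3 kg)
83 kg → truck 3 (remaining 79 kg)
44 kg → truck 2 (remaining 24 kg)
43 kg → truck 1 (remaining 0 kg)
Final trucks: [457,43] [432,44] [338,83] [330] [311] [309] [305] [301,196] [281,214] [261,224].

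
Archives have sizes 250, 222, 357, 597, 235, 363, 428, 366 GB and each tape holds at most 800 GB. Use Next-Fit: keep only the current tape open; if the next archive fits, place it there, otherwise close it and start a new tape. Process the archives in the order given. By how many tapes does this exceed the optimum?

1

Next-Fit: [250,222] [357] [597] [235,363] [428,366] → 5 tapes.
Total size 2818 GB; any packing needs at least ⌈2818/800⌉ = 4 tapes.
An optimal packing achieves that bound: [597] [428,366] [363,357] [250,235,222] → 4 tapes.
Excess: 5 − 4 = 1.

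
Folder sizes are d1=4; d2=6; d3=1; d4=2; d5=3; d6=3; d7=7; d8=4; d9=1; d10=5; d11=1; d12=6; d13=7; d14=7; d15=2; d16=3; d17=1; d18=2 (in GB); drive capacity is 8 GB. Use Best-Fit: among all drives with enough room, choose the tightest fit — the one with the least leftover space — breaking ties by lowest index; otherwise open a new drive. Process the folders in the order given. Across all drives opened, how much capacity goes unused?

Put d1 (4 GB) in drive 1; 4 GB remain.
Put d2 (6 GB) in drive 2; 2 GB remain.
Put d3 (1 GB) in drive 2; 1 GB remain.
Put d4 (2 GB) in drive 1; 2 GB remain.
Put d5 (3 GB) in drive 3; 5 GB remain.
Put d6 (3 GB) in drive 3; 2 GB remain.
Put d7 (7 GB) in drive 4; 1 GB remain.
Put d8 (4 GB) in drive 5; 4 GB remain.
Put d9 (1 GB) in drive 2; 0 GB remain.
Put d10 (5 GB) in drive 6; 3 GB remain.
Put d11 (1 GB) in drive 4; 0 GB remain.
Put d12 (6 GB) in drive 7; 2 GB remain.
Put d13 (7 GB) in drive 8; 1 GB remain.
Put d14 (7 GB) in drive 9; 1 GB remain.
Put d15 (2 GB) in drive 1; 0 GB remain.
Put d16 (3 GB) in drive 6; 0 GB remain.
Put d17 (1 GB) in drive 8; 0 GB remain.
Put d18 (2 GB) in drive 3; 0 GB remain.
9 drives × 8 GB = 72 GB; used 65 GB; unused 7 GB.

7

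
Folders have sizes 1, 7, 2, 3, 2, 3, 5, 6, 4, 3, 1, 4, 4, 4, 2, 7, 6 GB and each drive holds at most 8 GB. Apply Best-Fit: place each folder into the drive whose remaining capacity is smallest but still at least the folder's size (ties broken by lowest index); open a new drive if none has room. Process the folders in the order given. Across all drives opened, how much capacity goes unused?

1 GB → drive 1 (remaining 7 GB)
7 GB → drive 1 (remaining 0 GB)
2 GB → drive 2 (remaining 6 GB)
3 GB → drive 2 (remaining 3 GB)
2 GB → drive 2 (remaining 1 GB)
3 GB → drive 3 (remaining 5 GB)
5 GB → drive 3 (remaining 0 GB)
6 GB → drive 4 (remaining 2 GB)
4 GB → drive 5 (remaining 4 GB)
3 GB → drive 5 (remaining 1 GB)
1 GB → drive 2 (remaining 0 GB)
4 GB → drive 6 (remaining 4 GB)
4 GB → drive 6 (remaining 0 GB)
4 GB → drive 7 (remaining 4 GB)
2 GB → drive 4 (remaining 0 GB)
7 GB → drive 8 (remaining 1 GB)
6 GB → drive 9 (remaining 2 GB)
9 drives × 8 GB = 72 GB; used 64 GB; unused 8 GB.

8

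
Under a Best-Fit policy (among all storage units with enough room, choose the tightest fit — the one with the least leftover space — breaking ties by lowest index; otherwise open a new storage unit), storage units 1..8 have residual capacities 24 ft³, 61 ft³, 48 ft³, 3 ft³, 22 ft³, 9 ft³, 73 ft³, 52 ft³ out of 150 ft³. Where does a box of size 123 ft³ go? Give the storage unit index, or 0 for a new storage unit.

No storage unit has ≥ 123 ft³ free, so a new storage unit is opened.

0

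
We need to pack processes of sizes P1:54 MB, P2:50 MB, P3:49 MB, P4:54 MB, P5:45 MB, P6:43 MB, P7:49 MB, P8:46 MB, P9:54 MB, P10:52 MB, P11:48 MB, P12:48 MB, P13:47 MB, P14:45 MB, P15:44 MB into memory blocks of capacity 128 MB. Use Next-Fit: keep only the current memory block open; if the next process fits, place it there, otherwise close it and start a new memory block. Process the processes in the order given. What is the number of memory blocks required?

P1 (54 MB) → memory block 1 (remaining 74 MB)
P2 (50 MB) → memory block 1 (remaining 24 MB)
P3 (49 MB) → memory block 2 (remaining 79 MB)
P4 (54 MB) → memory block 2 (remaining 25 MB)
P5 (45 MB) → memory block 3 (remaining 83 MB)
P6 (43 MB) → memory block 3 (remaining 40 MB)
P7 (49 MB) → memory block 4 (remaining 79 MB)
P8 (46 MB) → memory block 4 (remaining 33 MB)
P9 (54 MB) → memory block 5 (remaining 74 MB)
P10 (52 MB) → memory block 5 (remaining 22 MB)
P11 (48 MB) → memory block 6 (remaining 80 MB)
P12 (48 MB) → memory block 6 (remaining 32 MB)
P13 (47 MB) → memory block 7 (remaining 81 MB)
P14 (45 MB) → memory block 7 (remaining 36 MB)
P15 (44 MB) → memory block 8 (remaining 84 MB)
Final memory blocks: [54,50] [49,54] [45,43] [49,46] [54,52] [48,48] [47,45] [44].

8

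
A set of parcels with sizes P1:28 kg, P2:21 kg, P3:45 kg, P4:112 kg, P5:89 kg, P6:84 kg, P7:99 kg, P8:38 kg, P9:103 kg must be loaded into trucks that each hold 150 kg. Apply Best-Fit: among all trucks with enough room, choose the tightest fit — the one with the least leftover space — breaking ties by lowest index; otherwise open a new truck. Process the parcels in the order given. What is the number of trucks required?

truck 1: place P1 (28 kg), 122 kg left
truck 1: place P2 (21 kg), 101 kg left
truck 1: place P3 (45 kg), 56 kg left
truck 2: place P4 (112 kg), 38 kg left
truck 3: place P5 (89 kg), 61 kg left
truck 4: place P6 (84 kg), 66 kg left
truck 5: place P7 (99 kg), 51 kg left
truck 2: place P8 (38 kg), 0 kg left
truck 6: place P9 (103 kg), 47 kg left

6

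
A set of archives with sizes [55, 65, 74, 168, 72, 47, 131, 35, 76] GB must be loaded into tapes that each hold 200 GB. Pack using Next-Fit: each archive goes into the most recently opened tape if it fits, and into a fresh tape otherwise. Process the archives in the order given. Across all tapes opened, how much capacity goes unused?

277

tape 1: place 55 GB, 145 GB left
tape 1: place 65 GB, 80 GB left
tape 1: place 74 GB, 6 GB left
tape 2: place 168 GB, 32 GB left
tape 3: place 72 GB, 128 GB left
tape 3: place 47 GB, 81 GB left
tape 4: place 131 GB, 69 GB left
tape 4: place 35 GB, 34 GB left
tape 5: place 76 GB, 124 GB left
5 tapes × 200 GB = 1000 GB; used 723 GB; unused 277 GB.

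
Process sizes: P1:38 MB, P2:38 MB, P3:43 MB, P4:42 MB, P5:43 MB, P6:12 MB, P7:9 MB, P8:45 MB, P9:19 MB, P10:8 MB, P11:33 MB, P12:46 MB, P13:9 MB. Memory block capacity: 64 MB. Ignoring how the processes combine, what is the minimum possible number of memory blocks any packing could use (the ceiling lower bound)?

7

Total size = 38 + 38 + 43 + 42 + 43 + 12 + 9 + 45 + 19 + 8 + 33 + 46 + 9 = 385 MB.
⌈385 / 64⌉ = 7.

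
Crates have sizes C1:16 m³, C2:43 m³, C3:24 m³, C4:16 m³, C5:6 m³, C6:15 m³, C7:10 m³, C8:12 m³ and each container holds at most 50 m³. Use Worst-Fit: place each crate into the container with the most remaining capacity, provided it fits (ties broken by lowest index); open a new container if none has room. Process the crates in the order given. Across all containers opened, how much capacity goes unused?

Put C1 (16 m³) in container 1; 34 m³ remain.
Put C2 (43 m³) in container 2; 7 m³ remain.
Put C3 (24 m³) in container 1; 10 m³ remain.
Put C4 (16 m³) in container 3; 34 m³ remain.
Put C5 (6 m³) in container 3; 28 m³ remain.
Put C6 (15 m³) in container 3; 13 m³ remain.
Put C7 (10 m³) in container 3; 3 m³ remain.
Put C8 (12 m³) in container 4; 38 m³ remain.
4 containers × 50 m³ = 200 m³; used 142 m³; unused 58 m³.

58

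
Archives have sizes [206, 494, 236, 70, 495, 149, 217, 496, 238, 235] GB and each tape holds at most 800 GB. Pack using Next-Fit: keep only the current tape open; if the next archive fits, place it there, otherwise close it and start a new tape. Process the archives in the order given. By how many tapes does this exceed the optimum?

Next-Fit: [206,494] [236,70] [495,149] [217,496] [238,235] → 5 tapes.
Total size 2836 GB; any packing needs at least ⌈2836/800⌉ = 4 tapes.
An optimal packing achieves that bound: [496,238] [495,236] [494,235,70] [217,206,149] → 4 tapes.
Excess: 5 − 4 = 1.

1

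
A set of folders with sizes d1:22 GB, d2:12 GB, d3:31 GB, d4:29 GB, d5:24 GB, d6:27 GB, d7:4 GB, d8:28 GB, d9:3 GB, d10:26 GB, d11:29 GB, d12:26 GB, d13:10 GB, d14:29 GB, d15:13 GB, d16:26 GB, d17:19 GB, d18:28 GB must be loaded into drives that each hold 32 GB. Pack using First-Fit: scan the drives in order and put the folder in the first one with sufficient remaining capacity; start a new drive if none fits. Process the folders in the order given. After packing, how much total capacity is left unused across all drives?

62

drive 1: place d1 (22 GB), 10 GB left
drive 2: place d2 (12 GB), 20 GB left
drive 3: place d3 (31 GB), 1 GB left
drive 4: place d4 (29 GB), 3 GB left
drive 5: place d5 (24 GB), 8 GB left
drive 6: place d6 (27 GB), 5 GB left
drive 1: place d7 (4 GB), 6 GB left
drive 7: place d8 (28 GB), 4 GB left
drive 1: place d9 (3 GB), 3 GB left
drive 8: place d10 (26 GB), 6 GB left
drive 9: place d11 (29 GB), 3 GB left
drive 10: place d12 (26 GB), 6 GB left
drive 2: place d13 (10 GB), 10 GB left
drive 11: place d14 (29 GB), 3 GB left
drive 12: place d15 (13 GB), 19 GB left
drive 13: place d16 (26 GB), 6 GB left
drive 12: place d17 (19 GB), 0 GB left
drive 14: place d18 (28 GB), 4 GB left
14 drives × 32 GB = 448 GB; used 386 GB; unused 62 GB.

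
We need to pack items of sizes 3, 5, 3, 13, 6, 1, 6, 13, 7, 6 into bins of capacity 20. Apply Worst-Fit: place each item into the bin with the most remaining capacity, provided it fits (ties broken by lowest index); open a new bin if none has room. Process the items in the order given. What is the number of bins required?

4 bins

bin 1: place 3, 17 left
bin 1: place 5, 12 left
bin 1: place 3, 9 left
bin 2: place 13, 7 left
bin 1: place 6, 3 left
bin 2: place 1, 6 left
bin 2: place 6, 0 left
bin 3: place 13, 7 left
bin 3: place 7, 0 left
bin 4: place 6, 14 left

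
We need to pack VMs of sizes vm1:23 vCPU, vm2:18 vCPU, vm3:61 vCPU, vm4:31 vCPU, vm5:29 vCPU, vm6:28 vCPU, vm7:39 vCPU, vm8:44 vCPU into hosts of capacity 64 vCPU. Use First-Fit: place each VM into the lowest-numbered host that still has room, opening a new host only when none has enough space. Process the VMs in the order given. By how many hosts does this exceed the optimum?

First-Fit: [23,18] [61] [31,29] [28] [39] [44] → 6 hosts.
Total size 273 vCPU; any packing needs at least ⌈273/64⌉ = 5 hosts.
An optimal packing achieves that bound: [61] [44,18] [39,23] [31,29] [28] → 5 hosts.
Excess: 6 − 5 = 1.

1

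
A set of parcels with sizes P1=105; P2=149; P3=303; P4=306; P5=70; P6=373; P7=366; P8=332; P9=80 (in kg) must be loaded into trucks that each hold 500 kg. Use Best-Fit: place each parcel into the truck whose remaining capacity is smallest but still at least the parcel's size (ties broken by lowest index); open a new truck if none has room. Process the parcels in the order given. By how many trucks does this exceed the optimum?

1

Best-Fit: [105,149] [303] [306,70,80] [373] [366] [332] → 6 trucks.
Total size 2084 kg; any packing needs at least ⌈2084/500⌉ = 5 trucks.
An optimal packing achieves that bound: [373,105] [366,80] [332,149] [306,70] [303] → 5 trucks.
Excess: 6 − 5 = 1.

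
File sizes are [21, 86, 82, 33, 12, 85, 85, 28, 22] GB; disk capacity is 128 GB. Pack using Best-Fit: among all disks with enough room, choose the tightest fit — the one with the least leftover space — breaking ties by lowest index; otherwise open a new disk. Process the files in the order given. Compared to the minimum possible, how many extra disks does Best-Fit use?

0

Best-Fit: [21,86] [82,33,12] [85,28] [85,22] → 4 disks.
Total size 454 GB; any packing needs at least ⌈454/128⌉ = 4 disks.
So 4 is already optimal.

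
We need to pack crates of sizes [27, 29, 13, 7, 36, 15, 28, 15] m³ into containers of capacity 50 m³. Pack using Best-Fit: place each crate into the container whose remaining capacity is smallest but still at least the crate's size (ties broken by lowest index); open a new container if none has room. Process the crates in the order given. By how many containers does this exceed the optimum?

0

Best-Fit: [27,15] [29,13,7] [36] [28,15] → 4 containers.
Total size 170 m³; any packing needs at least ⌈170/50⌉ = 4 containers.
So 4 is already optimal.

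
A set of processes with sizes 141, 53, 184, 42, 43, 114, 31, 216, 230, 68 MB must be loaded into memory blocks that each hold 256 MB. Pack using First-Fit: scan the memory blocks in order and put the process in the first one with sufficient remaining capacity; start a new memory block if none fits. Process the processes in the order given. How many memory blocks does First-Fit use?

Put 141 MB in memory block 1; 115 MB remain.
Put 53 MB in memory block 1; 62 MB remain.
Put 184 MB in memory block 2; 72 MB remain.
Put 42 MB in memory block 1; 20 MB remain.
Put 43 MB in memory block 2; 29 MB remain.
Put 114 MB in memory block 3; 142 MB remain.
Put 31 MB in memory block 3; 111 MB remain.
Put 216 MB in memory block 4; 40 MB remain.
Put 230 MB in memory block 5; 26 MB remain.
Put 68 MB in memory block 3; 43 MB remain.

5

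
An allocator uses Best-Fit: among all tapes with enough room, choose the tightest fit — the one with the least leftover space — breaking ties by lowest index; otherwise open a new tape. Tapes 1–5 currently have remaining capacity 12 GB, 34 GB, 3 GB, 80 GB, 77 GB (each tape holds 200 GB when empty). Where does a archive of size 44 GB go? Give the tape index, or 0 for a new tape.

5

Tapes with room: tape 4 (80 GB), tape 5 (77 GB).
Tightest fit is tape 5 with 77 GB free.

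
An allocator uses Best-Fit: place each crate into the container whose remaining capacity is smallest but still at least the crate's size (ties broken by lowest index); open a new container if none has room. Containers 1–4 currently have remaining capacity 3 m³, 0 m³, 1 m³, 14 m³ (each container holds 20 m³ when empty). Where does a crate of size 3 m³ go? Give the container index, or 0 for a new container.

1

Containers with room: container 1 (3 m³), container 4 (14 m³).
Tightest fit is container 1 with 3 m³ free.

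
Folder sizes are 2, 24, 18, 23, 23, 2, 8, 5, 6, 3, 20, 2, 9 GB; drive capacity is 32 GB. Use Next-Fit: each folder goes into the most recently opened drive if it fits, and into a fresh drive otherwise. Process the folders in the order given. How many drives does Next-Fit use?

6 drives

Put 2 GB in drive 1; 30 GB remain.
Put 24 GB in drive 1; 6 GB remain.
Put 18 GB in drive 2; 14 GB remain.
Put 23 GB in drive 3; 9 GB remain.
Put 23 GB in drive 4; 9 GB remain.
Put 2 GB in drive 4; 7 GB remain.
Put 8 GB in drive 5; 24 GB remain.
Put 5 GB in drive 5; 19 GB remain.
Put 6 GB in drive 5; 13 GB remain.
Put 3 GB in drive 5; 10 GB remain.
Put 20 GB in drive 6; 12 GB remain.
Put 2 GB in drive 6; 10 GB remain.
Put 9 GB in drive 6; 1 GB remain.
Final drives: [2,24] [18] [23] [23,2] [8,5,6,3] [20,2,9].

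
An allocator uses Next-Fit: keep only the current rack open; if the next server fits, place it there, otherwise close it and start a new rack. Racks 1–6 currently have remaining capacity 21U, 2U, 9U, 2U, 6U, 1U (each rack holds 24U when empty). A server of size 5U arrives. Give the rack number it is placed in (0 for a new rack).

Next-Fit only looks at rack 6, which has 1U free.
5U does not fit, so a new rack is opened.

0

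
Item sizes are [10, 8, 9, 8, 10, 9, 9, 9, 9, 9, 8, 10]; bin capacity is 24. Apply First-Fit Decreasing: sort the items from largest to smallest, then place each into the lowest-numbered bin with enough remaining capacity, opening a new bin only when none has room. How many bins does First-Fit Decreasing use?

Sorted descending: 10, 10, 10, 9, 9, 9, 9, 9, 9, 8, 8, 8.
10 → bin 1 (remaining 14)
10 → bin 1 (remaining 4)
10 → bin 2 (remaining 14)
9 → bin 2 (remaining 5)
9 → bin 3 (remaining 15)
9 → bin 3 (remaining 6)
9 → bin 4 (remaining 15)
9 → bin 4 (remaining 6)
9 → bin 5 (remaining 15)
8 → bin 5 (remaining 7)
8 → bin 6 (remaining 16)
8 → bin 6 (remaining 8)
Final bins: [10,10] [10,9] [9,9] [9,9] [9,8] [8,8].

6 bins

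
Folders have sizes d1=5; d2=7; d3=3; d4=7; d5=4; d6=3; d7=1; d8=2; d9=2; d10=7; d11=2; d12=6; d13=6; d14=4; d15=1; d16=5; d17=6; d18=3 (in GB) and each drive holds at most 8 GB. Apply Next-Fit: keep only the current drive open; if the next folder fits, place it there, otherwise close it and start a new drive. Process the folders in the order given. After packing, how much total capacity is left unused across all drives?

drive 1: place d1 (5 GB), 3 GB left
drive 2: place d2 (7 GB), 1 GB left
drive 3: place d3 (3 GB), 5 GB left
drive 4: place d4 (7 GB), 1 GB left
drive 5: place d5 (4 GB), 4 GB left
drive 5: place d6 (3 GB), 1 GB left
drive 5: place d7 (1 GB), 0 GB left
drive 6: place d8 (2 GB), 6 GB left
drive 6: place d9 (2 GB), 4 GB left
drive 7: place d10 (7 GB), 1 GB left
drive 8: place d11 (2 GB), 6 GB left
drive 8: place d12 (6 GB), 0 GB left
drive 9: place d13 (6 GB), 2 GB left
drive 10: place d14 (4 GB), 4 GB left
drive 10: place d15 (1 GB), 3 GB left
drive 11: place d16 (5 GB), 3 GB left
drive 12: place d17 (6 GB), 2 GB left
drive 13: place d18 (3 GB), 5 GB left
13 drives × 8 GB = 104 GB; used 74 GB; unused 30 GB.

30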